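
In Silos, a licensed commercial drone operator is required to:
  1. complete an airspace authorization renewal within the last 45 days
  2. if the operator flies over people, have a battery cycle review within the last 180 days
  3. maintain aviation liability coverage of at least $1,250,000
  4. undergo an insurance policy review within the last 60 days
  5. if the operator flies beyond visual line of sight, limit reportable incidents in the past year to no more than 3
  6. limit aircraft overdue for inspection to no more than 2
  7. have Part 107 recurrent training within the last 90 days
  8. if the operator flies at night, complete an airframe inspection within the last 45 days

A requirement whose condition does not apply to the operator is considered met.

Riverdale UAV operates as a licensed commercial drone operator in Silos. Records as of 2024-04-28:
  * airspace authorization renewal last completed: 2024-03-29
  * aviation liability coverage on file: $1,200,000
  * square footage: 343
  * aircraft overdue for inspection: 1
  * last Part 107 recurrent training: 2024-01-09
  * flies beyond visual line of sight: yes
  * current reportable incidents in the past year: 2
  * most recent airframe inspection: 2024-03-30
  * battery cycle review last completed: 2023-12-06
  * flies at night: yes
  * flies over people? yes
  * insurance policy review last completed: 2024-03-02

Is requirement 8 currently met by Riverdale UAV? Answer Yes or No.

Yes

8. condition 'flies at night' holds; airframe inspection 29 days ago vs limit 45 → met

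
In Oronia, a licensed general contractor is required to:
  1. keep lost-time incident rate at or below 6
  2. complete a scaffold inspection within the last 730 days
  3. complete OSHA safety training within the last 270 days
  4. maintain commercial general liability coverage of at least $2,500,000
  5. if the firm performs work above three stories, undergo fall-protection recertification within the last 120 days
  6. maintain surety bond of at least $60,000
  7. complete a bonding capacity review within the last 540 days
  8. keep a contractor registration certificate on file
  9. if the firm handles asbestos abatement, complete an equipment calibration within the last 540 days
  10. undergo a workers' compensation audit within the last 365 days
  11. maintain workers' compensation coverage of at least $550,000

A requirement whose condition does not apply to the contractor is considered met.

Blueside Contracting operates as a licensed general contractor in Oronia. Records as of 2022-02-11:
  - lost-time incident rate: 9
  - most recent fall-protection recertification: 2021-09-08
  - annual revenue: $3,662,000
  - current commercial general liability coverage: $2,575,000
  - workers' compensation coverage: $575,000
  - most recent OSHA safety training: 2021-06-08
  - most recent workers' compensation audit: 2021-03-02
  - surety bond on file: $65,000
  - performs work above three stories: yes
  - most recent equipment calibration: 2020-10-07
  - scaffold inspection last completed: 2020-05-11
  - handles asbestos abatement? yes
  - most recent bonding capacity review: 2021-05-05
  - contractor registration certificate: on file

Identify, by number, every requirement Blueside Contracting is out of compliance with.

1. lost-time incident rate 9 > 6 → not met
2. scaffold inspection 641 days ago vs limit 730 → met
3. OSHA safety training 248 days ago vs limit 270 → met
4. commercial general liability coverage $2,575,000 ≥ $2,500,000 → met
5. condition 'performs work above three stories' holds; fall-protection recertification 156 days ago vs limit 120 → not met
6. surety bond $65,000 ≥ $60,000 → met
7. bonding capacity review 282 days ago vs limit 540 → met
8. contractor registration certificate present → met
9. condition 'handles asbestos abatement' holds; equipment calibration 492 days ago vs limit 540 → met
10. workers' compensation audit 346 days ago vs limit 365 → met
11. workers' compensation coverage $575,000 ≥ $550,000 → met
Not met: 1, 5

1, 5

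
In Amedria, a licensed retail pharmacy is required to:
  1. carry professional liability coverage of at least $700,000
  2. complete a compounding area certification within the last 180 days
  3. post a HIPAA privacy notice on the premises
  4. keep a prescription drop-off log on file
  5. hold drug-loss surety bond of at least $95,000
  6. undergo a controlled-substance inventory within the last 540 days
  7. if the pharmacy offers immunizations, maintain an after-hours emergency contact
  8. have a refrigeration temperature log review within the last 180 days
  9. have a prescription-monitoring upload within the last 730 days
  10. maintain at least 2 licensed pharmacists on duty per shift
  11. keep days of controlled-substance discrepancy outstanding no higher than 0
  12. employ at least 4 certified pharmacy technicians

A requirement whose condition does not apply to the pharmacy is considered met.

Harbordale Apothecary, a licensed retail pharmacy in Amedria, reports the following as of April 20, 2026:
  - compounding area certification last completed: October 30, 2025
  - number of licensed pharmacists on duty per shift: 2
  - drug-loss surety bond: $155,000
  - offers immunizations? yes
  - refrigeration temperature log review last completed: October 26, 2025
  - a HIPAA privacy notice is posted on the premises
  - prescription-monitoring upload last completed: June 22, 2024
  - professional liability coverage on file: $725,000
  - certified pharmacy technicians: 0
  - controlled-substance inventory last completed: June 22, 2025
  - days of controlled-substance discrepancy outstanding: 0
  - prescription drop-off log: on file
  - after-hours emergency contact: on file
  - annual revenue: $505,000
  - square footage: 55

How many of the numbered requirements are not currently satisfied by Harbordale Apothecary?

1. professional liability coverage $725,000 ≥ $700,000 → met
2. compounding area certification 172 days ago vs limit 180 → met
3. HIPAA privacy notice present → met
4. prescription drop-off log present → met
5. drug-loss surety bond $155,000 ≥ $95,000 → met
6. controlled-substance inventory 302 days ago vs limit 540 → met
7. condition 'offers immunizations' holds; after-hours emergency contact present → met
8. refrigeration temperature log review 176 days ago vs limit 180 → met
9. prescription-monitoring upload 667 days ago vs limit 730 → met
10. licensed pharmacists on duty per shift 2 ≥ 2 → met
11. days of controlled-substance discrepancy outstanding 0 ≤ 0 → met
12. certified pharmacy technicians 0 < 4 → not met
Not met: 1 of 12

1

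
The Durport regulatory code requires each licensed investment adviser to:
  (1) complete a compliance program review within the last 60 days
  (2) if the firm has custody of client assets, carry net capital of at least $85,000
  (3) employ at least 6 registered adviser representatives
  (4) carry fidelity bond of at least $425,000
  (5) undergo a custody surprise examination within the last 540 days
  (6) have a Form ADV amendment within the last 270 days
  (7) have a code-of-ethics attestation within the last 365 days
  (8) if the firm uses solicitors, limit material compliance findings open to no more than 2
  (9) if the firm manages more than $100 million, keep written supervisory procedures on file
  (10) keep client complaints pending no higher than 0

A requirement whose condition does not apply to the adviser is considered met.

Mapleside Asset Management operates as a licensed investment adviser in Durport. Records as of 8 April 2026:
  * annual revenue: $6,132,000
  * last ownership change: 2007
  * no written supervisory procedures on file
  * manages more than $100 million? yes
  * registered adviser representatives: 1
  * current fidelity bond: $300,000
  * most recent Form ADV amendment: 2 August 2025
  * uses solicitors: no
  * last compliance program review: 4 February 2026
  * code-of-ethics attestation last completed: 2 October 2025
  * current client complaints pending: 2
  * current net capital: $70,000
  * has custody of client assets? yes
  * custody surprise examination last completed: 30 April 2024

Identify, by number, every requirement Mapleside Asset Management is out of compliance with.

1, 2, 3, 4, 5, 9, 10

1. compliance program review 63 days ago vs limit 60 → not met
2. condition 'has custody of client assets' holds; net capital $70,000 < $85,000 → not met
3. registered adviser representatives 1 < 6 → not met
4. fidelity bond $300,000 < $425,000 → not met
5. custody surprise examination 708 days ago vs limit 540 → not met
6. Form ADV amendment 249 days ago vs limit 270 → met
7. code-of-ethics attestation 188 days ago vs limit 365 → met
8. condition 'uses solicitors' does not hold → requirement n/a → met
9. condition 'manages more than $100 million' holds; written supervisory procedures absent → not met
10. client complaints pending 2 > 0 → not met
Not met: 1, 2, 3, 4, 5, 9, 10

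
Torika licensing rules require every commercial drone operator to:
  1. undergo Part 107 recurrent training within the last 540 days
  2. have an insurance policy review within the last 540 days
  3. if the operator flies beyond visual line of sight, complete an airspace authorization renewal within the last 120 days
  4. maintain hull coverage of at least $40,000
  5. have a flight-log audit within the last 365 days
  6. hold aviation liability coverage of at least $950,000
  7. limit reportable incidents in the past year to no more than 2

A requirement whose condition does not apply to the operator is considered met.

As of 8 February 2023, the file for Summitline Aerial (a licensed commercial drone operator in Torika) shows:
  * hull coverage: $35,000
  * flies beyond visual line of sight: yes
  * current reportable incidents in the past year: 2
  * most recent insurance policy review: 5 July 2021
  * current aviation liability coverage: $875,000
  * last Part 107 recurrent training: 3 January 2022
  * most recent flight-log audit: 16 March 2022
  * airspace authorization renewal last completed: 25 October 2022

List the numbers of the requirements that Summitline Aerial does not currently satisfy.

1. Part 107 recurrent training 401 days ago vs limit 540 → met
2. insurance policy review 583 days ago vs limit 540 → not met
3. condition 'flies beyond visual line of sight' holds; airspace authorization renewal 106 days ago vs limit 120 → met
4. hull coverage $35,000 < $40,000 → not met
5. flight-log audit 329 days ago vs limit 365 → met
6. aviation liability coverage $875,000 < $950,000 → not met
7. reportable incidents in the past year 2 ≤ 2 → met
Not met: 2, 4, 6

2, 4, 6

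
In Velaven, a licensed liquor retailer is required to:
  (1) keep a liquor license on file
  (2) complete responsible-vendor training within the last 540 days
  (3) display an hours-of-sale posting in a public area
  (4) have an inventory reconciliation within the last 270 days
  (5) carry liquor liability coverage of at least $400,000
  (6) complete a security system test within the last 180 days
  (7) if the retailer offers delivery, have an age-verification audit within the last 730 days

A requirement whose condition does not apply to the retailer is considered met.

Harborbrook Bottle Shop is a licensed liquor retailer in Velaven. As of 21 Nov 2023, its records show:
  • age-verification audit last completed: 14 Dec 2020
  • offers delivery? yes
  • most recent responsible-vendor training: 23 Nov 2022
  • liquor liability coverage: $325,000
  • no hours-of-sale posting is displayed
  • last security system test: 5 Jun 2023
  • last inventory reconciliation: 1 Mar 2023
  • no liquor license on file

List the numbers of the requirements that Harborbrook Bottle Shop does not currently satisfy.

1. liquor license absent → not met
2. responsible-vendor training 363 days ago vs limit 540 → met
3. hours-of-sale posting absent → not met
4. inventory reconciliation 265 days ago vs limit 270 → met
5. liquor liability coverage $325,000 < $400,000 → not met
6. security system test 169 days ago vs limit 180 → met
7. condition 'offers delivery' holds; age-verification audit 1072 days ago vs limit 730 → not met
Not met: 1, 3, 5, 7

1, 3, 5, 7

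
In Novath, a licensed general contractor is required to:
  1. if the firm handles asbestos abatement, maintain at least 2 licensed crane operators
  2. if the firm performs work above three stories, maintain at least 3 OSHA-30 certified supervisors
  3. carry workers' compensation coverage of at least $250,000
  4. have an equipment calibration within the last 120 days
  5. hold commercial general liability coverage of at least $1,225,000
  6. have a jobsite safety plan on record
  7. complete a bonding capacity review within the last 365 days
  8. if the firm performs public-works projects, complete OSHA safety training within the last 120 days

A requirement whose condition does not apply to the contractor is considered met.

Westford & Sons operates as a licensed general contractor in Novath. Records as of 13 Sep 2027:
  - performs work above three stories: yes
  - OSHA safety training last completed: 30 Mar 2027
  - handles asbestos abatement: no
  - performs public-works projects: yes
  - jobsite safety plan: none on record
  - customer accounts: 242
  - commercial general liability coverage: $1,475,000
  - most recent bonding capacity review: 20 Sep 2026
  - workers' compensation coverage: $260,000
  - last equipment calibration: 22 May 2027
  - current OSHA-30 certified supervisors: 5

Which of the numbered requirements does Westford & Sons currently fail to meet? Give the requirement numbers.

1. condition 'handles asbestos abatement' does not hold → requirement n/a → met
2. condition 'performs work above three stories' holds; OSHA-30 certified supervisors 5 ≥ 3 → met
3. workers' compensation coverage $260,000 ≥ $250,000 → met
4. equipment calibration 114 days ago vs limit 120 → met
5. commercial general liability coverage $1,475,000 ≥ $1,225,000 → met
6. jobsite safety plan absent → not met
7. bonding capacity review 358 days ago vs limit 365 → met
8. condition 'performs public-works projects' holds; OSHA safety training 167 days ago vs limit 120 → not met
Not met: 6, 8

6, 8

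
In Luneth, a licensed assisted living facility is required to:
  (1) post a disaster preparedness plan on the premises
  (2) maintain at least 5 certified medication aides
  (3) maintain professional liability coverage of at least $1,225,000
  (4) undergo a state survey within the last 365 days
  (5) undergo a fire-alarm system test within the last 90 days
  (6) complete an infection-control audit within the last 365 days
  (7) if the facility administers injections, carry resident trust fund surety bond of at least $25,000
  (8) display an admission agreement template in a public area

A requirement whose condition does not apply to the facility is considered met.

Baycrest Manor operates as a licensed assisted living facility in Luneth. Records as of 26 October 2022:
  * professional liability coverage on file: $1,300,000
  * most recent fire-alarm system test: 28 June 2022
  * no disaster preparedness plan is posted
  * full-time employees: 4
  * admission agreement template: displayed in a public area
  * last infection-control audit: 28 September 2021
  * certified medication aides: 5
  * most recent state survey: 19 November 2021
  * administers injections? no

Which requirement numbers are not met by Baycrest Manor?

1. disaster preparedness plan absent → not met
2. certified medication aides 5 ≥ 5 → met
3. professional liability coverage $1,300,000 ≥ $1,225,000 → met
4. state survey 341 days ago vs limit 365 → met
5. fire-alarm system test 120 days ago vs limit 90 → not met
6. infection-control audit 393 days ago vs limit 365 → not met
7. condition 'administers injections' does not hold → requirement n/a → met
8. admission agreement template present → met
Not met: 1, 5, 6

1, 5, 6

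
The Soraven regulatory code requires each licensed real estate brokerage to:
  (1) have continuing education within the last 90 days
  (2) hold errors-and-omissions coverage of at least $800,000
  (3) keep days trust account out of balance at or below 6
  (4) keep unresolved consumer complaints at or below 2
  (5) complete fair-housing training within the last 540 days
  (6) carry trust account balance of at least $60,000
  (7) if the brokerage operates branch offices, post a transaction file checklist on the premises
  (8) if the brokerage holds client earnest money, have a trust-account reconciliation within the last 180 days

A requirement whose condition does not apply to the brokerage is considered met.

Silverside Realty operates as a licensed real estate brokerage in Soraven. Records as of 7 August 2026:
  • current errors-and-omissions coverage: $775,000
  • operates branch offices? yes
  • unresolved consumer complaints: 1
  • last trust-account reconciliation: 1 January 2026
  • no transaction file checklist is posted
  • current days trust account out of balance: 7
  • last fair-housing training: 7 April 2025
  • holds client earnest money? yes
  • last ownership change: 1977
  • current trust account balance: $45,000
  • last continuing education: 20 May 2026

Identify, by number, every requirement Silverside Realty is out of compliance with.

2, 3, 6, 7, 8

1. continuing education 79 days ago vs limit 90 → met
2. errors-and-omissions coverage $775,000 < $800,000 → not met
3. days trust account out of balance 7 > 6 → not met
4. unresolved consumer complaints 1 ≤ 2 → met
5. fair-housing training 487 days ago vs limit 540 → met
6. trust account balance $45,000 < $60,000 → not met
7. condition 'operates branch offices' holds; transaction file checklist absent → not met
8. condition 'holds client earnest money' holds; trust-account reconciliation 218 days ago vs limit 180 → not met
Not met: 2, 3, 6, 7, 8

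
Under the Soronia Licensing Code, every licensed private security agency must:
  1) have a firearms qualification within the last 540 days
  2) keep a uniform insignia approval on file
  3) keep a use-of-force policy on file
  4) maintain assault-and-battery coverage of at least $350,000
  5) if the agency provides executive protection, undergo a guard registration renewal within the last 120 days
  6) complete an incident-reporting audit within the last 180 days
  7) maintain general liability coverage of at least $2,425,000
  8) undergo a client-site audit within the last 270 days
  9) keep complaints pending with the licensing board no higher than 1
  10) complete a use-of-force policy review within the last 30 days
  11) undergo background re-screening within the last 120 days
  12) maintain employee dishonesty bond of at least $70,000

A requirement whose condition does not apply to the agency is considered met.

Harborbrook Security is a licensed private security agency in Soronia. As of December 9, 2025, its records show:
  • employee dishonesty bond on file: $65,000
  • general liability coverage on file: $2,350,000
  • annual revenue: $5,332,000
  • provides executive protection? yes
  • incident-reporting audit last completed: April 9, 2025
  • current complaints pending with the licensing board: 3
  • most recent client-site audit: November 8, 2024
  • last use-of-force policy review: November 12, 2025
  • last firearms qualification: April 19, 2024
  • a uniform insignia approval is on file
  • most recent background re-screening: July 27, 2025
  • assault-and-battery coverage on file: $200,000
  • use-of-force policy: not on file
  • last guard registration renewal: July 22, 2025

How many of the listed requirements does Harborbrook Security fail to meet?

10

1. firearms qualification 599 days ago vs limit 540 → not met
2. uniform insignia approval present → met
3. use-of-force policy absent → not met
4. assault-and-battery coverage $200,000 < $350,000 → not met
5. condition 'provides executive protection' holds; guard registration renewal 140 days ago vs limit 120 → not met
6. incident-reporting audit 244 days ago vs limit 180 → not met
7. general liability coverage $2,350,000 < $2,425,000 → not met
8. client-site audit 396 days ago vs limit 270 → not met
9. complaints pending with the licensing board 3 > 1 → not met
10. use-of-force policy review 27 days ago vs limit 30 → met
11. background re-screening 135 days ago vs limit 120 → not met
12. employee dishonesty bond $65,000 < $70,000 → not met
Not met: 10 of 12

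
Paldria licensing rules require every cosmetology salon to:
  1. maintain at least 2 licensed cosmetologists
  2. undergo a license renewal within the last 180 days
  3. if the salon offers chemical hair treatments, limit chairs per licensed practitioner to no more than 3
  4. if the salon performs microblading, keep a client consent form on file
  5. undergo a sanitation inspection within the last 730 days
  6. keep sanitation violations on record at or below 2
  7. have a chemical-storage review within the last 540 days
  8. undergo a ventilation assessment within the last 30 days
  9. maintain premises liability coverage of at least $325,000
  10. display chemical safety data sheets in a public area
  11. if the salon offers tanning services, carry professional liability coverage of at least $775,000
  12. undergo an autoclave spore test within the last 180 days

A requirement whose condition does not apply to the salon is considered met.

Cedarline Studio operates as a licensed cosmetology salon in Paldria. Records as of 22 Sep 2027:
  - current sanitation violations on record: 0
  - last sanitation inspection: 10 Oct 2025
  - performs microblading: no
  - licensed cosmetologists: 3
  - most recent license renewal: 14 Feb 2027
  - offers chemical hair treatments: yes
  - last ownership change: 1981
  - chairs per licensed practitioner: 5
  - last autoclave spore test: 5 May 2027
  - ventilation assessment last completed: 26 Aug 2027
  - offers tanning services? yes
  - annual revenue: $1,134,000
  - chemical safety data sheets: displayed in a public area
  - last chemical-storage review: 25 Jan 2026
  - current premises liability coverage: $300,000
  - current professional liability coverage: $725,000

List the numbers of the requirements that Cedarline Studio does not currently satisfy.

2, 3, 7, 9, 11

1. licensed cosmetologists 3 ≥ 2 → met
2. license renewal 220 days ago vs limit 180 → not met
3. condition 'offers chemical hair treatments' holds; chairs per licensed practitioner 5 > 3 → not met
4. condition 'performs microblading' does not hold → requirement n/a → met
5. sanitation inspection 712 days ago vs limit 730 → met
6. sanitation violations on record 0 ≤ 2 → met
7. chemical-storage review 605 days ago vs limit 540 → not met
8. ventilation assessment 27 days ago vs limit 30 → met
9. premises liability coverage $300,000 < $325,000 → not met
10. chemical safety data sheets present → met
11. condition 'offers tanning services' holds; professional liability coverage $725,000 < $775,000 → not met
12. autoclave spore test 140 days ago vs limit 180 → met
Not met: 2, 3, 7, 9, 11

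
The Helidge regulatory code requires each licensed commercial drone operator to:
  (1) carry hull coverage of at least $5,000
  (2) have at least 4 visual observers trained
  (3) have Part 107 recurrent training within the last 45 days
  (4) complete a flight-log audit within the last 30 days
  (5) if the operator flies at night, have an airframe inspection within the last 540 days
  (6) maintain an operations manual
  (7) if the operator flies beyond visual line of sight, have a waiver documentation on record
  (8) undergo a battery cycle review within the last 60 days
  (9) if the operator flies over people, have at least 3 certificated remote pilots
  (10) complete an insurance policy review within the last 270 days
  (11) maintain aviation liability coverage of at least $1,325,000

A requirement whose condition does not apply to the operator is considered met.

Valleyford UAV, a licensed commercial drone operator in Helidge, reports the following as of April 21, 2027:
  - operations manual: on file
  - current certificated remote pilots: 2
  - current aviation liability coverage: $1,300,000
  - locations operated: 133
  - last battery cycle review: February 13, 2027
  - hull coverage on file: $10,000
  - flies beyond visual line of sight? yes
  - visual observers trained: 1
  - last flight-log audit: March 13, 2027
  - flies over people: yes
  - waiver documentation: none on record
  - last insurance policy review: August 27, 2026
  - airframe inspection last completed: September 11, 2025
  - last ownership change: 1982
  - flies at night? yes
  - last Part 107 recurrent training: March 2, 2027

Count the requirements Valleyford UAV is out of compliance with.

1. hull coverage $10,000 ≥ $5,000 → met
2. visual observers trained 1 < 4 → not met
3. Part 107 recurrent training 50 days ago vs limit 45 → not met
4. flight-log audit 39 days ago vs limit 30 → not met
5. condition 'flies at night' holds; airframe inspection 587 days ago vs limit 540 → not met
6. operations manual present → met
7. condition 'flies beyond visual line of sight' holds; waiver documentation absent → not met
8. battery cycle review 67 days ago vs limit 60 → not met
9. condition 'flies over people' holds; certificated remote pilots 2 < 3 → not met
10. insurance policy review 237 days ago vs limit 270 → met
11. aviation liability coverage $1,300,000 < $1,325,000 → not met
Not met: 8 of 11

8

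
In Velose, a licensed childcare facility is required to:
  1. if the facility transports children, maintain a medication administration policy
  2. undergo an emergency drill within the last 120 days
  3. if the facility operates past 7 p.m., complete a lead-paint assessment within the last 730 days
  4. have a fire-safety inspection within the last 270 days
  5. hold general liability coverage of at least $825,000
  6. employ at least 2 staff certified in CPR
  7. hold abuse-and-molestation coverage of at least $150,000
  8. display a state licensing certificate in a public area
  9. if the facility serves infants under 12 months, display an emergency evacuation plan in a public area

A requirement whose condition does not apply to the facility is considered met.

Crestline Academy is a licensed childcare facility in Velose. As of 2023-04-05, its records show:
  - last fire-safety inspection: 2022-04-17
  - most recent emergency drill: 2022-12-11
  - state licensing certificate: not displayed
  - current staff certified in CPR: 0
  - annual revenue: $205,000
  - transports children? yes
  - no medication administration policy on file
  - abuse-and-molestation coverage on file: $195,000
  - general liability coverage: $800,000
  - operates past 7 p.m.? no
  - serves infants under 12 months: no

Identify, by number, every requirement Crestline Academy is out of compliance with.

1. condition 'transports children' holds; medication administration policy absent → not met
2. emergency drill 115 days ago vs limit 120 → met
3. condition 'operates past 7 p.m.' does not hold → requirement n/a → met
4. fire-safety inspection 353 days ago vs limit 270 → not met
5. general liability coverage $800,000 < $825,000 → not met
6. staff certified in CPR 0 < 2 → not met
7. abuse-and-molestation coverage $195,000 ≥ $150,000 → met
8. state licensing certificate absent → not met
9. condition 'serves infants under 12 months' does not hold → requirement n/a → met
Not met: 1, 4, 5, 6, 8

1, 4, 5, 6, 8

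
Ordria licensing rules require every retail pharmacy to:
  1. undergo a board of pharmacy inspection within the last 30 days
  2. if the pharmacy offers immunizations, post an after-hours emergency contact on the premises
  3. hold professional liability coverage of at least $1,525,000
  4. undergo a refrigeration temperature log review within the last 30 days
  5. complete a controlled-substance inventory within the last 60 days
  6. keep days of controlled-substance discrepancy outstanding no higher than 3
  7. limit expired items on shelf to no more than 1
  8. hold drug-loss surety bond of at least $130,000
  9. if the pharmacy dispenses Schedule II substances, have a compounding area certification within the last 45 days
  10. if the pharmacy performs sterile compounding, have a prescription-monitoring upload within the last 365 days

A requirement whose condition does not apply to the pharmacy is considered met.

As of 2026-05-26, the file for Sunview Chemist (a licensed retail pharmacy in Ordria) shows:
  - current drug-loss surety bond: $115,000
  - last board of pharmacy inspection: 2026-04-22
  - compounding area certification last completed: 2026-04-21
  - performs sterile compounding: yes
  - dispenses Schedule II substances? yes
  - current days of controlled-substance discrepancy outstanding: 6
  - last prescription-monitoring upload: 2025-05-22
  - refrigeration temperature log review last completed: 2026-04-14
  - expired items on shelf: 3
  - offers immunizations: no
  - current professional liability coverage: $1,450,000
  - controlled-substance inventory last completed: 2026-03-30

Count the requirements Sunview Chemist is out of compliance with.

7

1. board of pharmacy inspection 34 days ago vs limit 30 → not met
2. condition 'offers immunizations' does not hold → requirement n/a → met
3. professional liability coverage $1,450,000 < $1,525,000 → not met
4. refrigeration temperature log review 42 days ago vs limit 30 → not met
5. controlled-substance inventory 57 days ago vs limit 60 → met
6. days of controlled-substance discrepancy outstanding 6 > 3 → not met
7. expired items on shelf 3 > 1 → not met
8. drug-loss surety bond $115,000 < $130,000 → not met
9. condition 'dispenses Schedule II substances' holds; compounding area certification 35 days ago vs limit 45 → met
10. condition 'performs sterile compounding' holds; prescription-monitoring upload 369 days ago vs limit 365 → not met
Not met: 7 of 10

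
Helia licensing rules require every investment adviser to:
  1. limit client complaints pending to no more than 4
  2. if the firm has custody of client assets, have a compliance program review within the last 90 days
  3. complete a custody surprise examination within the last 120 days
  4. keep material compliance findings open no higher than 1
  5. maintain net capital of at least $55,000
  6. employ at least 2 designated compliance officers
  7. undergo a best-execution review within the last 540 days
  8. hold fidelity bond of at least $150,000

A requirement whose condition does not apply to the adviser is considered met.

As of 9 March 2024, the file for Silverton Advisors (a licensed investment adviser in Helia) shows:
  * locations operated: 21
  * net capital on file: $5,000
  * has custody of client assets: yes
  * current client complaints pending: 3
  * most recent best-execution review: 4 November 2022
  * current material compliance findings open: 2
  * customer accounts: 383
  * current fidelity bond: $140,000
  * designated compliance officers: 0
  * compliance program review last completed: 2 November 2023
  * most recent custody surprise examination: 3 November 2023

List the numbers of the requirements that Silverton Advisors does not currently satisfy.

1. client complaints pending 3 ≤ 4 → met
2. condition 'has custody of client assets' holds; compliance program review 128 days ago vs limit 90 → not met
3. custody surprise examination 127 days ago vs limit 120 → not met
4. material compliance findings open 2 > 1 → not met
5. net capital $5,000 < $55,000 → not met
6. designated compliance officers 0 < 2 → not met
7. best-execution review 491 days ago vs limit 540 → met
8. fidelity bond $140,000 < $150,000 → not met
Not met: 2, 3, 4, 5, 6, 8

2, 3, 4, 5, 6, 8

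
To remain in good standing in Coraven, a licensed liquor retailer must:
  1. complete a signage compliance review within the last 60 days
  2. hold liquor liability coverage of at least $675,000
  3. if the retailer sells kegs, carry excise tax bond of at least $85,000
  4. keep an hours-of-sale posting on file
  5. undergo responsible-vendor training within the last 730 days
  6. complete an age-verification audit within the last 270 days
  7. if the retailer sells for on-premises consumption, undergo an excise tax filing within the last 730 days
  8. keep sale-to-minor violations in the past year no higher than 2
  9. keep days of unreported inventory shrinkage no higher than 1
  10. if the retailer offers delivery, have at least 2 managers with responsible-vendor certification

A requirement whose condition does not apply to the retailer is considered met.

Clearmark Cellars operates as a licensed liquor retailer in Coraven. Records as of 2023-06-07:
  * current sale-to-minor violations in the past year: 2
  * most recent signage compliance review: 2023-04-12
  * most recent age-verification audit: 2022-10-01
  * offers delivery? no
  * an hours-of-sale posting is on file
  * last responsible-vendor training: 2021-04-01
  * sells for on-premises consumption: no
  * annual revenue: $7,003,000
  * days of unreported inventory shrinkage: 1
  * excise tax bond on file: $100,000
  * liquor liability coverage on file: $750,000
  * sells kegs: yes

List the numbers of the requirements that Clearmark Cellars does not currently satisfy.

1. signage compliance review 56 days ago vs limit 60 → met
2. liquor liability coverage $750,000 ≥ $675,000 → met
3. condition 'sells kegs' holds; excise tax bond $100,000 ≥ $85,000 → met
4. hours-of-sale posting present → met
5. responsible-vendor training 797 days ago vs limit 730 → not met
6. age-verification audit 249 days ago vs limit 270 → met
7. condition 'sells for on-premises consumption' does not hold → requirement n/a → met
8. sale-to-minor violations in the past year 2 ≤ 2 → met
9. days of unreported inventory shrinkage 1 ≤ 1 → met
10. condition 'offers delivery' does not hold → requirement n/a → met
Not met: 5

5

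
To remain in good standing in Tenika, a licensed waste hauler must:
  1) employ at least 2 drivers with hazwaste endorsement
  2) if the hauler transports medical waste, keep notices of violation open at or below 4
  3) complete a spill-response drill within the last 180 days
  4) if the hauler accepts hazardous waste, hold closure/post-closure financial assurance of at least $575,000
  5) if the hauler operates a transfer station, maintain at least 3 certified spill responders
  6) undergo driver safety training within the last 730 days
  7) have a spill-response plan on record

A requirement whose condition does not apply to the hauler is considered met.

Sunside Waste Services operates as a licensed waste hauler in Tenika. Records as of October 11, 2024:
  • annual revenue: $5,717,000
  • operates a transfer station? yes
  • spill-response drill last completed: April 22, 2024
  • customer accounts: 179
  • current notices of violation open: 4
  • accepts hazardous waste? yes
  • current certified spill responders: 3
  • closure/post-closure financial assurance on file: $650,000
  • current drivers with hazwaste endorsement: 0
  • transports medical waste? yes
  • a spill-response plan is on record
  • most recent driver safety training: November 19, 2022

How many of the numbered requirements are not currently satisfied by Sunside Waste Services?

1

1. drivers with hazwaste endorsement 0 < 2 → not met
2. condition 'transports medical waste' holds; notices of violation open 4 ≤ 4 → met
3. spill-response drill 172 days ago vs limit 180 → met
4. condition 'accepts hazardous waste' holds; closure/post-closure financial assurance $650,000 ≥ $575,000 → met
5. condition 'operates a transfer station' holds; certified spill responders 3 ≥ 3 → met
6. driver safety training 692 days ago vs limit 730 → met
7. spill-response plan present → met
Not met: 1 of 7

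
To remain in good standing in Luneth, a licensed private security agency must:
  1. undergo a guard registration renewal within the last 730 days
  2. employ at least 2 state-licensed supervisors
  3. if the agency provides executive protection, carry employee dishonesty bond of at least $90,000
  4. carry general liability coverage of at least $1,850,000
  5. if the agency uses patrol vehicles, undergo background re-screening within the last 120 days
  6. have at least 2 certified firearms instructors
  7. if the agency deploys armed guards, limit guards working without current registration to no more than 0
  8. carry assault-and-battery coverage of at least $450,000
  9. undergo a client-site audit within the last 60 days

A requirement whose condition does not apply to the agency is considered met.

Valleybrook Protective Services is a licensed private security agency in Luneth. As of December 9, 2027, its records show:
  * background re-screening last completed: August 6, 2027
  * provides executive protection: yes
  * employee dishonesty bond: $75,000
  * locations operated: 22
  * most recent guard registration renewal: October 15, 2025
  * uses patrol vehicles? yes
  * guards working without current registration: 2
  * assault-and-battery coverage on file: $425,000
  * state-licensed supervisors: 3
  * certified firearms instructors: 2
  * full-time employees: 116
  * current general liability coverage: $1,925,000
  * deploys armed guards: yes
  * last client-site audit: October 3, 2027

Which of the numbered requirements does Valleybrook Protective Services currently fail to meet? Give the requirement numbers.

1, 3, 5, 7, 8, 9

1. guard registration renewal 785 days ago vs limit 730 → not met
2. state-licensed supervisors 3 ≥ 2 → met
3. condition 'provides executive protection' holds; employee dishonesty bond $75,000 < $90,000 → not met
4. general liability coverage $1,925,000 ≥ $1,850,000 → met
5. condition 'uses patrol vehicles' holds; background re-screening 125 days ago vs limit 120 → not met
6. certified firearms instructors 2 ≥ 2 → met
7. condition 'deploys armed guards' holds; guards working without current registration 2 > 0 → not met
8. assault-and-battery coverage $425,000 < $450,000 → not met
9. client-site audit 67 days ago vs limit 60 → not met
Not met: 1, 3, 5, 7, 8, 9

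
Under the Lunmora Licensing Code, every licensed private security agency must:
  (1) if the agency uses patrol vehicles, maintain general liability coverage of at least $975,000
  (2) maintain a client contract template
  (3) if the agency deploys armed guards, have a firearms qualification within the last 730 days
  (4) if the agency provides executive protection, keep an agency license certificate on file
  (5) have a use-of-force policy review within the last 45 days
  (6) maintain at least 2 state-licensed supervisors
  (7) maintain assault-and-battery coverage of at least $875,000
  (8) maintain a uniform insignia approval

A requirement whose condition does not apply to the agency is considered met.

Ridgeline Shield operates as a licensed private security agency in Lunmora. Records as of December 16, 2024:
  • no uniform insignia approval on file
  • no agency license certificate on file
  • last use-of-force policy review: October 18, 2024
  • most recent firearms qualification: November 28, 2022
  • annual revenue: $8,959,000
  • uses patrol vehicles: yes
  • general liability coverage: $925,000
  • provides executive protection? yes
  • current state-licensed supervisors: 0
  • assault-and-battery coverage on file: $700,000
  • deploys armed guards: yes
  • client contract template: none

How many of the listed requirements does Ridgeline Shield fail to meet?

1. condition 'uses patrol vehicles' holds; general liability coverage $925,000 < $975,000 → not met
2. client contract template absent → not met
3. condition 'deploys armed guards' holds; firearms qualification 749 days ago vs limit 730 → not met
4. condition 'provides executive protection' holds; agency license certificate absent → not met
5. use-of-force policy review 59 days ago vs limit 45 → not met
6. state-licensed supervisors 0 < 2 → not met
7. assault-and-battery coverage $700,000 < $875,000 → not met
8. uniform insignia approval absent → not met
Not met: 8 of 8

8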